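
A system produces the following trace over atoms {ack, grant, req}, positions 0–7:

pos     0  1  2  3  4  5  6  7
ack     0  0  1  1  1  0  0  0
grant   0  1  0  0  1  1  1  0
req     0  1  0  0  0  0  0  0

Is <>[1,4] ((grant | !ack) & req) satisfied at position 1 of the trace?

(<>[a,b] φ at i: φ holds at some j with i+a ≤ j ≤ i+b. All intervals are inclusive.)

Check ((grant | !ack) & req) at each j in [2,5]:
  j=2: false
  j=3: false
  j=4: false
  j=5: false
No position in the window satisfies it → formula fails.

No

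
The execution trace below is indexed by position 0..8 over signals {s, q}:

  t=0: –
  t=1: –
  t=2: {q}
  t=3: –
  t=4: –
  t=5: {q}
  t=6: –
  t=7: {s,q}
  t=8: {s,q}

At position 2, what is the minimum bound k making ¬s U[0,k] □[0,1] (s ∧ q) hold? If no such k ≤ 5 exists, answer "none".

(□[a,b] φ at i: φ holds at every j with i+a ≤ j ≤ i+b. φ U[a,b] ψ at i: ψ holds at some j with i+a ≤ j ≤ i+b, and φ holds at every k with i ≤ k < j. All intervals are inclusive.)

Need earliest j ≥ 2 with □[0,1] (s ∧ q), and ¬s at every k in [2,j-1].
  j=2: rhs fails.
  j=3: rhs fails.
  j=4: rhs fails.
  j=5: rhs fails.
  j=6: rhs fails.
  j=7: rhs holds; lhs holds on [2,6]. k = 5.

5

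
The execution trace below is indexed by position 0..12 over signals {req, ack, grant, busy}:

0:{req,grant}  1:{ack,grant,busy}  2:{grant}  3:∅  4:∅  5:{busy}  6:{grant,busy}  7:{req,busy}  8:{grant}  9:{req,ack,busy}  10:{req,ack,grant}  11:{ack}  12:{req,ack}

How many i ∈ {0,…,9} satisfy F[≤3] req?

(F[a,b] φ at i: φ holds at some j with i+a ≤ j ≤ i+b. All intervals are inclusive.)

Evaluate at each i in [0,9]:
  i=0: ✓ (witness j=0)
  i=1: ✗ (none in [1,4])
  i=2: ✗ (none in [2,5])
  i=3: ✗ (none in [3,6])
  i=4: ✓ (witness j=7)
  i=5: ✓ (witness j=7)
  i=6: ✓ (witness j=7)
  i=7: ✓ (witness j=7)
  i=8: ✓ (witness j=9)
  i=9: ✓ (witness j=9)
Positions where it holds: {0, 4, 5, 6, 7, 8, 9} → 7.

7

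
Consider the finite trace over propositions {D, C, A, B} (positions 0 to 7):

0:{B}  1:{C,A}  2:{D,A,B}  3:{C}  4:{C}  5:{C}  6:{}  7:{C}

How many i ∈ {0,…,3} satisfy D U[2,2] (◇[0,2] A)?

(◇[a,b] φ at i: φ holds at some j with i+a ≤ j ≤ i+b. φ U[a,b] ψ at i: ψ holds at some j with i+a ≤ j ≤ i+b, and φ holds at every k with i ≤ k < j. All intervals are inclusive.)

0

Evaluate at each i in [0,3]:
  i=0: ✗ (lhs fails at k=0 before rhs at j=2)
  i=1: ✗ (no rhs in [3,3])
  i=2: ✗ (no rhs in [4,4])
  i=3: ✗ (no rhs in [5,5])
Positions where it holds: {} → 0.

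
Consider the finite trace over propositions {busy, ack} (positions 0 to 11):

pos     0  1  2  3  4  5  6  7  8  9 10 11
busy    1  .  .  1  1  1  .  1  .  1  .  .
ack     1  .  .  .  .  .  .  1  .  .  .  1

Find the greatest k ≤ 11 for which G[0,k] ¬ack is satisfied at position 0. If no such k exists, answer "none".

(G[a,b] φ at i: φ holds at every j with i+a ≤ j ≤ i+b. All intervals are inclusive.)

none

¬ack must hold from j=0 onward; find where it first fails.
  j=0: fails → no k works.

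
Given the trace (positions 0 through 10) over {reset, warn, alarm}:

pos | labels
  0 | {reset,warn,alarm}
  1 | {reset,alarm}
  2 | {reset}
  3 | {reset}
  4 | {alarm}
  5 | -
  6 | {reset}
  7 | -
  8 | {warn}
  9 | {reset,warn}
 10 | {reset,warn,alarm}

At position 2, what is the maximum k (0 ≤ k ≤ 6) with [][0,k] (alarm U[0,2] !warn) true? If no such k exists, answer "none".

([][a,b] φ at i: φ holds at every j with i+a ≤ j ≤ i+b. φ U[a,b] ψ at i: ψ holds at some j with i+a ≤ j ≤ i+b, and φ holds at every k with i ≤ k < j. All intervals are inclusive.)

5

(alarm U[0,2] !warn) must hold from j=2 onward; find where it first fails.
  j=2: holds
  j=3: holds
  j=4: holds
  j=5: holds
  j=6: holds
  j=7: holds
  j=8: fails
Holds on [2,7], so largest k = 5.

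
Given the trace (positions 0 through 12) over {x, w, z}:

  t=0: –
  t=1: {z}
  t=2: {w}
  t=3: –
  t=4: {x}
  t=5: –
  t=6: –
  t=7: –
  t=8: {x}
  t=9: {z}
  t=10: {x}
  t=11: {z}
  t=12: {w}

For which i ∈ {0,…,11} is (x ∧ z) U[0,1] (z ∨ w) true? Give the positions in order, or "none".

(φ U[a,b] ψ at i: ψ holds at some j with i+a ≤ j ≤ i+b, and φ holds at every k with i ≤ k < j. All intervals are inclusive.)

Evaluate at each i in [0,11]:
  i=0: ✗ (lhs fails at k=0 before rhs at j=1)
  i=1: ✓ (rhs at j=1)
  i=2: ✓ (rhs at j=2)
  i=3: ✗ (no rhs in [3,4])
  i=4: ✗ (no rhs in [4,5])
  i=5: ✗ (no rhs in [5,6])
  i=6: ✗ (no rhs in [6,7])
  i=7: ✗ (no rhs in [7,8])
  i=8: ✗ (lhs fails at k=8 before rhs at j=9)
  i=9: ✓ (rhs at j=9)
  i=10: ✗ (lhs fails at k=10 before rhs at j=11)
  i=11: ✓ (rhs at j=11)

1, 2, 9, 11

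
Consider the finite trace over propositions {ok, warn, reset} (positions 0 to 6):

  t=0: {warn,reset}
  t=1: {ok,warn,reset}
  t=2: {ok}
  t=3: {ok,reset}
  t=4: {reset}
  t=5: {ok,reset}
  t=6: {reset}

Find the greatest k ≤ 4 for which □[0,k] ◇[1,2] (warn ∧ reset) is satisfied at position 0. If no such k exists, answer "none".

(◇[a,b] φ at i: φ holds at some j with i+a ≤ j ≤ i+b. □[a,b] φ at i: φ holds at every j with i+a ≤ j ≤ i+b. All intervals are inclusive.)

0

◇[1,2] (warn ∧ reset) must hold from j=0 onward; find where it first fails.
  j=0: holds
  j=1: fails
Holds on [0,0], so largest k = 0.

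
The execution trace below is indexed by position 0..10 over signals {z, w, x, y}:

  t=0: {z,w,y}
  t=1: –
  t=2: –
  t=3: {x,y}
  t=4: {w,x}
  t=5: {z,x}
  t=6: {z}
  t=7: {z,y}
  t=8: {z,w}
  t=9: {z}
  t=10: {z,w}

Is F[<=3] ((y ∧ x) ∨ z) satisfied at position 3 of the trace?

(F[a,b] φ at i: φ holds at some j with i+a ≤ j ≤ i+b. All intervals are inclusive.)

Holds

Check ((y ∧ x) ∨ z) at each j in [3,6]:
  j=3: true
  j=4: false
  j=5: true
  j=6: true
Found at j=3 → formula holds.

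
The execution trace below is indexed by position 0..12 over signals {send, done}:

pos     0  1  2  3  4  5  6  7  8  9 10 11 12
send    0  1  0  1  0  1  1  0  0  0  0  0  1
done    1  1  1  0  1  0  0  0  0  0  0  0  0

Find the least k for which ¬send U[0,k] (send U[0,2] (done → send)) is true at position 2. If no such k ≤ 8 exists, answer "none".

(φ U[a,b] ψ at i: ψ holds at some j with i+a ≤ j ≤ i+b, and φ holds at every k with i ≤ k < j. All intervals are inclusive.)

Need earliest j ≥ 2 with (send U[0,2] (done → send)), and ¬send at every k in [2,j-1].
  j=2: rhs fails.
  j=3: rhs holds; lhs holds on [2,2]. k = 1.

1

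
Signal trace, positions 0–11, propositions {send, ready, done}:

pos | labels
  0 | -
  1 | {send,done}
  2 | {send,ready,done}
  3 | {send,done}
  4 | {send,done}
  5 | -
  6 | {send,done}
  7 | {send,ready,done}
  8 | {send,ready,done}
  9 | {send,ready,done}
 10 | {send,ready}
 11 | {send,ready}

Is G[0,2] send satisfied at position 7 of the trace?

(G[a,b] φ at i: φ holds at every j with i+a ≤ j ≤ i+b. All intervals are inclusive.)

Holds

Check send at every j in [7,9]:
  j=7: true
  j=8: true
  j=9: true
All positions satisfy it → formula holds.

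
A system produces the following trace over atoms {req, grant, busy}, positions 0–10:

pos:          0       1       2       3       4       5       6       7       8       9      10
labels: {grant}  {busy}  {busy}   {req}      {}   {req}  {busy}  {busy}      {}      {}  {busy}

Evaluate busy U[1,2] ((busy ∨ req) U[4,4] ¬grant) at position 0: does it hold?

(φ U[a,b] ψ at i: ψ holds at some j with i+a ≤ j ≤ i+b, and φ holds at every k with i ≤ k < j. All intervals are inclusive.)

No

Need some j in [1,2] with ((busy ∨ req) U[4,4] ¬grant), and busy at every k in [0,j-1].
  j=1: ((busy ∨ req) U[4,4] ¬grant) — fails.
  j=2: ((busy ∨ req) U[4,4] ¬grant) — fails.
No j in the window works → until fails.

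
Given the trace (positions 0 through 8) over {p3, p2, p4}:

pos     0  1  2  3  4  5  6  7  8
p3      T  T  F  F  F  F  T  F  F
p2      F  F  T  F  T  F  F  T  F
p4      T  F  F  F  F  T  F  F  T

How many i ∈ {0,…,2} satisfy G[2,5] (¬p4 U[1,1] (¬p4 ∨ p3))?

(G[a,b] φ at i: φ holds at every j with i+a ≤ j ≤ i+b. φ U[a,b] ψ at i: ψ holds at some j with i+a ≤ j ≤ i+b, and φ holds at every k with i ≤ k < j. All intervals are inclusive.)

0

Evaluate at each i in [0,2]:
  i=0: ✗ (fails at j=4)
  i=1: ✗ (fails at j=4)
  i=2: ✗ (fails at j=4)
Positions where it holds: {} → 0.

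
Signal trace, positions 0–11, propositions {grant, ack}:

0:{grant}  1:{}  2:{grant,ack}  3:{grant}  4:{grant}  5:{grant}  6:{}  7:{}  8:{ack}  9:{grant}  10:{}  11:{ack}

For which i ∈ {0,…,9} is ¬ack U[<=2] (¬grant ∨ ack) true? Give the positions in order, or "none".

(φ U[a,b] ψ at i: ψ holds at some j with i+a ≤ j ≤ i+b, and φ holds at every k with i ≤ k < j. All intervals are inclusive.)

Evaluate at each i in [0,9]:
  i=0: ✓ (rhs at j=1; lhs holds on [0,0])
  i=1: ✓ (rhs at j=1)
  i=2: ✓ (rhs at j=2)
  i=3: ✗ (no rhs in [3,5])
  i=4: ✓ (rhs at j=6; lhs holds on [4,5])
  i=5: ✓ (rhs at j=6; lhs holds on [5,5])
  i=6: ✓ (rhs at j=6)
  i=7: ✓ (rhs at j=7)
  i=8: ✓ (rhs at j=8)
  i=9: ✓ (rhs at j=10; lhs holds on [9,9])

0, 1, 2, 4, 5, 6, 7, 8, 9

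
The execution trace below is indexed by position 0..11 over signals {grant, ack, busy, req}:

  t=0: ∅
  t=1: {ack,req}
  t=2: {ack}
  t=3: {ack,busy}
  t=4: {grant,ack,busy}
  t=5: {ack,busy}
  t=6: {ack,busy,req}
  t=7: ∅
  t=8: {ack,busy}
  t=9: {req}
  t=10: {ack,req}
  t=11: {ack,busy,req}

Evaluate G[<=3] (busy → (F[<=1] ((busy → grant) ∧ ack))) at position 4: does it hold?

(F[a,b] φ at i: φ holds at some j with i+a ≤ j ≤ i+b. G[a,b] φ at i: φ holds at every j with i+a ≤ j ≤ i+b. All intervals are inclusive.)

False

Check (busy → (F[<=1] ((busy → grant) ∧ ack))) at every j in [4,7]:
  j=4: antecedent true; consequent holds (witness at 4) → ✓
  j=5: antecedent true; consequent fails (none in [5,6]) → ✗
  j=6: antecedent true; consequent fails (none in [6,7]) → ✗
  j=7: antecedent false → ✓
Fails at j=5 → formula fails.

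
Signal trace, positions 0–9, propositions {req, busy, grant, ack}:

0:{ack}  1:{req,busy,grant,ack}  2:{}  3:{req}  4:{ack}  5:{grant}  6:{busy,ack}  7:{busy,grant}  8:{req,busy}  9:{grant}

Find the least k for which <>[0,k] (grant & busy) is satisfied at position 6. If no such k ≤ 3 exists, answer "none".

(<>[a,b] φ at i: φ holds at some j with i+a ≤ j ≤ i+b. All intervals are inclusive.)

Scan j = 6,7,… for (grant & busy):
  j=6: fails
  j=7: holds
First hit at j=7, so smallest k = 7-6 = 1.

1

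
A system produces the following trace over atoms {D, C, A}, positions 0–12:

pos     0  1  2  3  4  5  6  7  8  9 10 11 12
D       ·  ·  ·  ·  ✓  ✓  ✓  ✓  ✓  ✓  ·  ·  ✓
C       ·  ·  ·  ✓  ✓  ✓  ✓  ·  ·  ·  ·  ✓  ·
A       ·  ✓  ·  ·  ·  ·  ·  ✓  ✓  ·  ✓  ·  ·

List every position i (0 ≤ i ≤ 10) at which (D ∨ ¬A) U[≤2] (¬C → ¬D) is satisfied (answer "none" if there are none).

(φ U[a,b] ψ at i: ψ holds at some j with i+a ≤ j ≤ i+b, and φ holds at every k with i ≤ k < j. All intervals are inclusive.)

0, 1, 2, 3, 4, 5, 6, 8, 9, 10

Evaluate at each i in [0,10]:
  i=0: ✓ (rhs at j=0)
  i=1: ✓ (rhs at j=1)
  i=2: ✓ (rhs at j=2)
  i=3: ✓ (rhs at j=3)
  i=4: ✓ (rhs at j=4)
  i=5: ✓ (rhs at j=5)
  i=6: ✓ (rhs at j=6)
  i=7: ✗ (no rhs in [7,9])
  i=8: ✓ (rhs at j=10; lhs holds on [8,9])
  i=9: ✓ (rhs at j=10; lhs holds on [9,9])
  i=10: ✓ (rhs at j=10)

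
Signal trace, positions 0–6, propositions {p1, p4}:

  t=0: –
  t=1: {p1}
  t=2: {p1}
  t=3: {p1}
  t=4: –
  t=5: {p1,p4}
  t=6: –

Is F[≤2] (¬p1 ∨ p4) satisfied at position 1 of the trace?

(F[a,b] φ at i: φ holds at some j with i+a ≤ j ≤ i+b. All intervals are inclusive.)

Check (¬p1 ∨ p4) at each j in [1,3]:
  j=1: false
  j=2: false
  j=3: false
No position in the window satisfies it → formula fails.

False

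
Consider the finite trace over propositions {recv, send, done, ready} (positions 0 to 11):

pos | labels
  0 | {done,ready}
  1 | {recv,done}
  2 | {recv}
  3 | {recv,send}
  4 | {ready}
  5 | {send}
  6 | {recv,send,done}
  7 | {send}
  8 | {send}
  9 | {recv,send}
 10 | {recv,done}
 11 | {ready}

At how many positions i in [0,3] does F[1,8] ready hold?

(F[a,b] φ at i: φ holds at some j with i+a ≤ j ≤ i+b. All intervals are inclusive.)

Evaluate at each i in [0,3]:
  i=0: ✓ (witness j=4)
  i=1: ✓ (witness j=4)
  i=2: ✓ (witness j=4)
  i=3: ✓ (witness j=4)
Positions where it holds: {0, 1, 2, 3} → 4.

4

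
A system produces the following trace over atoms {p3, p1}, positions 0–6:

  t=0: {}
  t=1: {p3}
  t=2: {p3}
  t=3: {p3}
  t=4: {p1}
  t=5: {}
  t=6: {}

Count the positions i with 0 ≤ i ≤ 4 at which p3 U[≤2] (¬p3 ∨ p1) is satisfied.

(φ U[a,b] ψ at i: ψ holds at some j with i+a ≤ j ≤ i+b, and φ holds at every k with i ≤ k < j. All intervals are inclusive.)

Evaluate at each i in [0,4]:
  i=0: ✓ (rhs at j=0)
  i=1: ✗ (no rhs in [1,3])
  i=2: ✓ (rhs at j=4; lhs holds on [2,3])
  i=3: ✓ (rhs at j=4; lhs holds on [3,3])
  i=4: ✓ (rhs at j=4)
Positions where it holds: {0, 2, 3, 4} → 4.

4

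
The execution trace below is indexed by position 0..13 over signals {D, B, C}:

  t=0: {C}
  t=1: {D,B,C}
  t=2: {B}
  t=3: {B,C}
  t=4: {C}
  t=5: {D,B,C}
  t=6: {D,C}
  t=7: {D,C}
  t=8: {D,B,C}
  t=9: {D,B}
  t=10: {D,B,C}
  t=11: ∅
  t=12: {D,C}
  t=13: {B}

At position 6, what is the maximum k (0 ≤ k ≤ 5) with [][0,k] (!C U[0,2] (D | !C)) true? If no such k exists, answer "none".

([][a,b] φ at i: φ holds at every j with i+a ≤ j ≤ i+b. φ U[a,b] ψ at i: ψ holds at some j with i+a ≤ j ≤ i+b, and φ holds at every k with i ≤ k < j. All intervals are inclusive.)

5

(!C U[0,2] (D | !C)) must hold from j=6 onward; find where it first fails.
  j=6: holds
  j=7: holds
  j=8: holds
  j=9: holds
  j=10: holds
  j=11: holds
Holds through j=11; largest k = 5.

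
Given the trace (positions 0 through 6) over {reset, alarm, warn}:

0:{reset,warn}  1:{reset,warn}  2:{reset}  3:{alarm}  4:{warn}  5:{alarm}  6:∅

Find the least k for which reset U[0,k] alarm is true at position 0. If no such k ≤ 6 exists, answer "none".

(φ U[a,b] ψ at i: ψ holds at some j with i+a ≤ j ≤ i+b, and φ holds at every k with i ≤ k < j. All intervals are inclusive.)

Need earliest j ≥ 0 with alarm, and reset at every k in [0,j-1].
  j=0: rhs fails.
  j=1: rhs fails.
  j=2: rhs fails.
  j=3: rhs holds; lhs holds on [0,2]. k = 3.

3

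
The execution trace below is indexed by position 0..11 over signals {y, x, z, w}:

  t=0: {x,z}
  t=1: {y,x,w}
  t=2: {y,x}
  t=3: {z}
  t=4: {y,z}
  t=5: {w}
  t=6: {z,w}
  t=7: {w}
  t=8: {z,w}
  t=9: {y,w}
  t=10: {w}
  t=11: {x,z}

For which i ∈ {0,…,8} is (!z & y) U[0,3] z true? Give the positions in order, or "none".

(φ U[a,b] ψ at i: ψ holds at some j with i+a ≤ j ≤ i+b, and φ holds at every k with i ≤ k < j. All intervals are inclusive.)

Evaluate at each i in [0,8]:
  i=0: ✓ (rhs at j=0)
  i=1: ✓ (rhs at j=3; lhs holds on [1,2])
  i=2: ✓ (rhs at j=3; lhs holds on [2,2])
  i=3: ✓ (rhs at j=3)
  i=4: ✓ (rhs at j=4)
  i=5: ✗ (lhs fails at k=5 before rhs at j=6)
  i=6: ✓ (rhs at j=6)
  i=7: ✗ (lhs fails at k=7 before rhs at j=8)
  i=8: ✓ (rhs at j=8)

0, 1, 2, 3, 4, 6, 8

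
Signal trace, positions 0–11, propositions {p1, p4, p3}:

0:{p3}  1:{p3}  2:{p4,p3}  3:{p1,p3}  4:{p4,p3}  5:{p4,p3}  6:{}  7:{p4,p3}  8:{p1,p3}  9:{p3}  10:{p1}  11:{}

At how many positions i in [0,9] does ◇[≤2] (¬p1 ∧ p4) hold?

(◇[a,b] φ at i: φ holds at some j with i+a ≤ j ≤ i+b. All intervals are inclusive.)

Evaluate at each i in [0,9]:
  i=0: ✓ (witness j=2)
  i=1: ✓ (witness j=2)
  i=2: ✓ (witness j=2)
  i=3: ✓ (witness j=4)
  i=4: ✓ (witness j=4)
  i=5: ✓ (witness j=5)
  i=6: ✓ (witness j=7)
  i=7: ✓ (witness j=7)
  i=8: ✗ (none in [8,10])
  i=9: ✗ (none in [9,11])
Positions where it holds: {0, 1, 2, 3, 4, 5, 6, 7} → 8.

8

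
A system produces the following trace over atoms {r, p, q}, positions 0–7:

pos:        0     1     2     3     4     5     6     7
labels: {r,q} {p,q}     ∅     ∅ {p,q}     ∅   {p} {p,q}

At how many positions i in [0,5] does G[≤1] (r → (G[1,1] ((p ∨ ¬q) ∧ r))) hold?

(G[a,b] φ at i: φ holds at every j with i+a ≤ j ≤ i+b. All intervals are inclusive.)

5

Evaluate at each i in [0,5]:
  i=0: ✗ (fails at j=0)
  i=1: ✓ (all of [1,2])
  i=2: ✓ (all of [2,3])
  i=3: ✓ (all of [3,4])
  i=4: ✓ (all of [4,5])
  i=5: ✓ (all of [5,6])
Positions where it holds: {1, 2, 3, 4, 5} → 5.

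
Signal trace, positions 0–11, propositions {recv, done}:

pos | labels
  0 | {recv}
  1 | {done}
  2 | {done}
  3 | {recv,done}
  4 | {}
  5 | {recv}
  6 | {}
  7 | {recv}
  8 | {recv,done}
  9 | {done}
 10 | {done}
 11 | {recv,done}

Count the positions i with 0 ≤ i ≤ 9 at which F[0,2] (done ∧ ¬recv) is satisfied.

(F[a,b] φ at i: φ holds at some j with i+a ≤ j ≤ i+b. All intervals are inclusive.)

Evaluate at each i in [0,9]:
  i=0: ✓ (witness j=1)
  i=1: ✓ (witness j=1)
  i=2: ✓ (witness j=2)
  i=3: ✗ (none in [3,5])
  i=4: ✗ (none in [4,6])
  i=5: ✗ (none in [5,7])
  i=6: ✗ (none in [6,8])
  i=7: ✓ (witness j=9)
  i=8: ✓ (witness j=9)
  i=9: ✓ (witness j=9)
Positions where it holds: {0, 1, 2, 7, 8, 9} → 6.

6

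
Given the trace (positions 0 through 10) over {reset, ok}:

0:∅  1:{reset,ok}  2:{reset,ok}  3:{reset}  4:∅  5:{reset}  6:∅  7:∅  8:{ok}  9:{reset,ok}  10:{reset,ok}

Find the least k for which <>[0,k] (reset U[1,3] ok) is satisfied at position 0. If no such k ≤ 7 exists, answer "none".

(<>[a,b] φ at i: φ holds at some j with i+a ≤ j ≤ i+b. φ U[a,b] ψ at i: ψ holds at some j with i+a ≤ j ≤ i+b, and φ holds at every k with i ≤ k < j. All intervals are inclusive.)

Scan j = 0,1,… for (reset U[1,3] ok):
  j=0: fails
  j=1: holds
First hit at j=1, so smallest k = 1-0 = 1.

1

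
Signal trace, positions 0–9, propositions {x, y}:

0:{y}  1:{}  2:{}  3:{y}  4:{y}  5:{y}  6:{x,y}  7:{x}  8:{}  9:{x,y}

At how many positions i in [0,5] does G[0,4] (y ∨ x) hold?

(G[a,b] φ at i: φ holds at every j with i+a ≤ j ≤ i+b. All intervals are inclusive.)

1

Evaluate at each i in [0,5]:
  i=0: ✗ (fails at j=1)
  i=1: ✗ (fails at j=1)
  i=2: ✗ (fails at j=2)
  i=3: ✓ (all of [3,7])
  i=4: ✗ (fails at j=8)
  i=5: ✗ (fails at j=8)
Positions where it holds: {3} → 1.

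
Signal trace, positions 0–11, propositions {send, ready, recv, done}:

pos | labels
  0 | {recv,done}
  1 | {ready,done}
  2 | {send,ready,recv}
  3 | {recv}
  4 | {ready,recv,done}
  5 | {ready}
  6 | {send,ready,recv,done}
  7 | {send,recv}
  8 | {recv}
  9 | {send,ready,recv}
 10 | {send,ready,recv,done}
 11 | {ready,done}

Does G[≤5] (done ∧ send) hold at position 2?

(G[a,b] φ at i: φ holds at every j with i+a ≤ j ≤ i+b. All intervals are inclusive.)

False

Check (done ∧ send) at every j in [2,7]:
  j=2: false
  j=3: false
  j=4: false
  j=5: false
  j=6: true
  j=7: false
Fails at j=2 → formula fails.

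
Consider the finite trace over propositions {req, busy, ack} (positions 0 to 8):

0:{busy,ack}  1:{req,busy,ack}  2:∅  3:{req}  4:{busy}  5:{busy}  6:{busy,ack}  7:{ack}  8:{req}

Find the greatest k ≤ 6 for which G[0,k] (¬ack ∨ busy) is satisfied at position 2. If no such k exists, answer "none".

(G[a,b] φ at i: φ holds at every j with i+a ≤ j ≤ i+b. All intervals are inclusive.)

4

(¬ack ∨ busy) must hold from j=2 onward; find where it first fails.
  j=2: holds
  j=3: holds
  j=4: holds
  j=5: holds
  j=6: holds
  j=7: fails
Holds on [2,6], so largest k = 4.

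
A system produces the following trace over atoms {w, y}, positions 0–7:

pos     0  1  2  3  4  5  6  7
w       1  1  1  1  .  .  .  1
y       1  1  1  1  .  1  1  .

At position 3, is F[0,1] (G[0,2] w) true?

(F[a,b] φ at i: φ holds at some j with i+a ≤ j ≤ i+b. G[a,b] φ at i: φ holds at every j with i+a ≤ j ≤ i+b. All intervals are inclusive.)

Check G[0,2] w at each j in [3,4]:
  j=3: fails at 4
  j=4: fails at 4
No position in the window satisfies it → formula fails.

No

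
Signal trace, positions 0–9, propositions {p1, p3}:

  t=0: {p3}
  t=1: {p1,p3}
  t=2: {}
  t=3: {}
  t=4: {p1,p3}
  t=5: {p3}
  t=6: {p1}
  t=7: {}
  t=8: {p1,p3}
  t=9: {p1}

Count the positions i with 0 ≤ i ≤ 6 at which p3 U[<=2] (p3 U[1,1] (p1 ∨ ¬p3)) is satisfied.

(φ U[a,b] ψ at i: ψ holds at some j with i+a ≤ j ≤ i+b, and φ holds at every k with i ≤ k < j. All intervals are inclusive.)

4

Evaluate at each i in [0,6]:
  i=0: ✓ (rhs at j=0)
  i=1: ✓ (rhs at j=1)
  i=2: ✗ (no rhs in [2,4])
  i=3: ✗ (lhs fails at k=3 before rhs at j=5)
  i=4: ✓ (rhs at j=5; lhs holds on [4,4])
  i=5: ✓ (rhs at j=5)
  i=6: ✗ (lhs fails at k=6 before rhs at j=8)
Positions where it holds: {0, 1, 4, 5} → 4.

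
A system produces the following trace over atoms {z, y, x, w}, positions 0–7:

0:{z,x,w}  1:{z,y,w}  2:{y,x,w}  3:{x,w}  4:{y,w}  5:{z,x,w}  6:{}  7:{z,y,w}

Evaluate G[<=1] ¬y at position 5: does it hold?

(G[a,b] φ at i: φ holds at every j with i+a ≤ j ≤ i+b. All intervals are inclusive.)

Check ¬y at every j in [5,6]:
  j=5: true
  j=6: true
All positions satisfy it → formula holds.

Yes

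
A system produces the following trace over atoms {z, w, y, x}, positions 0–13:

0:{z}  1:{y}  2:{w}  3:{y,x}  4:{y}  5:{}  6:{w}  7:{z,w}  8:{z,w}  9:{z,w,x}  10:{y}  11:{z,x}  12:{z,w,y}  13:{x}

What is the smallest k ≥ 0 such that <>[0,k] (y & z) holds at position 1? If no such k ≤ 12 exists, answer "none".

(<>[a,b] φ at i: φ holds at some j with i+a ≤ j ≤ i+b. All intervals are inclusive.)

Scan j = 1,2,… for (y & z):
  j=1: fails
  j=2: fails
  j=3: fails
  j=4: fails
  j=5: fails
  j=6: fails
  j=7: fails
  j=8: fails
  j=9: fails
  j=10: fails
  j=11: fails
  j=12: holds
First hit at j=12, so smallest k = 12-1 = 11.

11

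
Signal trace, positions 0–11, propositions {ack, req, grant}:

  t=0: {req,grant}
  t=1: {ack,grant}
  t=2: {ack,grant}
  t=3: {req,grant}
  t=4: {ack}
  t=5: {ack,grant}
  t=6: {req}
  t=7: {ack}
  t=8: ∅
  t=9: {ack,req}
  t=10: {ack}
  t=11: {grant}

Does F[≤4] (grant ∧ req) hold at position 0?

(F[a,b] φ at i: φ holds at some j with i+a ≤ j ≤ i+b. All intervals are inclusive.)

Check (grant ∧ req) at each j in [0,4]:
  j=0: true
  j=1: false
  j=2: false
  j=3: true
  j=4: false
Found at j=0 → formula holds.

True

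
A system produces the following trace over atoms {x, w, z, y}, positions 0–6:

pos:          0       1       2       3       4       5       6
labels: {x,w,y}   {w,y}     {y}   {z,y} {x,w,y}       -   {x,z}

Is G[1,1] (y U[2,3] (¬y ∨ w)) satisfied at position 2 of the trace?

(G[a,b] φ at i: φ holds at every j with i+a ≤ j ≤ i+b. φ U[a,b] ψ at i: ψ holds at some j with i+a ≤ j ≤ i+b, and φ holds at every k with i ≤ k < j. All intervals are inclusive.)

Check (y U[2,3] (¬y ∨ w)) at every j in [3,3]:
  j=3: holds
All positions satisfy it → formula holds.

Holds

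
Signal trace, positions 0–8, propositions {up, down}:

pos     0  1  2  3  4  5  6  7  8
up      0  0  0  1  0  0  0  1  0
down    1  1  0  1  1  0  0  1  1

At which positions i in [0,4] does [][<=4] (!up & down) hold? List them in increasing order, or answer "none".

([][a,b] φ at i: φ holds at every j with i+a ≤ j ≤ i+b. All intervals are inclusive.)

none

Evaluate at each i in [0,4]:
  i=0: ✗ (fails at j=2)
  i=1: ✗ (fails at j=2)
  i=2: ✗ (fails at j=2)
  i=3: ✗ (fails at j=3)
  i=4: ✗ (fails at j=5)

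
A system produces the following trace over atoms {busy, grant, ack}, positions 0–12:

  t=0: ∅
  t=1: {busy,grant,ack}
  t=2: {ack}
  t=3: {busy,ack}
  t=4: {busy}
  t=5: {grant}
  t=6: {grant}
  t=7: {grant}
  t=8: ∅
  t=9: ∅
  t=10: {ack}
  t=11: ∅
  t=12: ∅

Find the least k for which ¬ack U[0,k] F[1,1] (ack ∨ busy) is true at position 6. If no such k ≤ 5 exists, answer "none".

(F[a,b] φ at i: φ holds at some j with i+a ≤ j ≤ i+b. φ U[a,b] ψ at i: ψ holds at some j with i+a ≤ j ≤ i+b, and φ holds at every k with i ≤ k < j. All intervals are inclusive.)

Need earliest j ≥ 6 with F[1,1] (ack ∨ busy), and ¬ack at every k in [6,j-1].
  j=6: rhs fails.
  j=7: rhs fails.
  j=8: rhs fails.
  j=9: rhs holds; lhs holds on [6,8]. k = 3.

3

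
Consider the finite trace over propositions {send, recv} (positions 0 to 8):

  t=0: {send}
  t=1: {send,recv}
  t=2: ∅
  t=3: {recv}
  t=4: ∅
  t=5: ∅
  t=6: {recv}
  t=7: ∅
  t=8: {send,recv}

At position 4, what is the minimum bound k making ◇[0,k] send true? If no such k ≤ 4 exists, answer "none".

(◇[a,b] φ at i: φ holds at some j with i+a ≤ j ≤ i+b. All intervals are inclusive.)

Scan j = 4,5,… for send:
  j=4: fails
  j=5: fails
  j=6: fails
  j=7: fails
  j=8: holds
First hit at j=8, so smallest k = 8-4 = 4.

4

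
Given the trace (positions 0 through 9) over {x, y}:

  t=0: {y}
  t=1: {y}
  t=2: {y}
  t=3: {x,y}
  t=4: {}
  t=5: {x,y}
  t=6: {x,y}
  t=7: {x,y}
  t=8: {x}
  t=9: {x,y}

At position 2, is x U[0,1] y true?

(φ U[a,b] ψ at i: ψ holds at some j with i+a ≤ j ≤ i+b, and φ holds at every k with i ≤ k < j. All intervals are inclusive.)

Need some j in [2,3] with y, and x at every k in [2,j-1].
  j=2: y holds; no prefix to check → satisfied.

Yes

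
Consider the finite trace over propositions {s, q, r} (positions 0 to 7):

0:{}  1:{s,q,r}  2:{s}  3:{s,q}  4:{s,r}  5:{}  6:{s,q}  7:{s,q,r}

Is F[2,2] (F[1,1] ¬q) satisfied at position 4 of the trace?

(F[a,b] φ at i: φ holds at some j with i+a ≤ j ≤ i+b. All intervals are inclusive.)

Does not hold

Check F[1,1] ¬q at each j in [6,6]:
  j=6: fails (none in [7,7])
No position in the window satisfies it → formula fails.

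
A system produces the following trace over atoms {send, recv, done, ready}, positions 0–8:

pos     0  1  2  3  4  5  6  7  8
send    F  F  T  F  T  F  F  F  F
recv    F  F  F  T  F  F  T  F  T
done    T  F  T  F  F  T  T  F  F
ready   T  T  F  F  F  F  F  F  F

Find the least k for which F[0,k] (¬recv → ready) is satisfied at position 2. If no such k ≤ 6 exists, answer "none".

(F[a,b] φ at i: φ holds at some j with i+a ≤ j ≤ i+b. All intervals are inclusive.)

Scan j = 2,3,… for (¬recv → ready):
  j=2: fails
  j=3: holds
First hit at j=3, so smallest k = 3-2 = 1.

1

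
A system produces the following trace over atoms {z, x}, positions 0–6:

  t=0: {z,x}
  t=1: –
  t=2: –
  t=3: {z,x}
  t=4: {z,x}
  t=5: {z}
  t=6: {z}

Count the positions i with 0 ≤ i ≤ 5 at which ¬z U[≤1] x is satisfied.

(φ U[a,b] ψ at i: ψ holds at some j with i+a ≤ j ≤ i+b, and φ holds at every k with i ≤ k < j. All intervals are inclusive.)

4

Evaluate at each i in [0,5]:
  i=0: ✓ (rhs at j=0)
  i=1: ✗ (no rhs in [1,2])
  i=2: ✓ (rhs at j=3; lhs holds on [2,2])
  i=3: ✓ (rhs at j=3)
  i=4: ✓ (rhs at j=4)
  i=5: ✗ (no rhs in [5,6])
Positions where it holds: {0, 2, 3, 4} → 4.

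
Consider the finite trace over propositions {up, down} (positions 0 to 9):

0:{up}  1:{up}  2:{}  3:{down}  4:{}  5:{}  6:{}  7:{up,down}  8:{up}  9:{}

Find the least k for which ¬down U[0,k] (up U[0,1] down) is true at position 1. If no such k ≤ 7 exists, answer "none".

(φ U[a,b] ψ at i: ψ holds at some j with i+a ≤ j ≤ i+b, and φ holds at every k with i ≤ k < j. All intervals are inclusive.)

Need earliest j ≥ 1 with (up U[0,1] down), and ¬down at every k in [1,j-1].
  j=1: rhs fails.
  j=2: rhs fails.
  j=3: rhs holds; lhs holds on [1,2]. k = 2.

2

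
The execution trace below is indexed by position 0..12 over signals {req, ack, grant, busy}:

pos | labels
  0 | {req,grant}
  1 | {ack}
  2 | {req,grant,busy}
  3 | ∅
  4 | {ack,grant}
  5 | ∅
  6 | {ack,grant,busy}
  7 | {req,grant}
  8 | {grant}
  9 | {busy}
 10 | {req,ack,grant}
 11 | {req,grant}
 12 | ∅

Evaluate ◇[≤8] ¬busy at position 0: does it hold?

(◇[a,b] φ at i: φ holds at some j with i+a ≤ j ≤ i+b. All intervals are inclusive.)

Check ¬busy at each j in [0,8]:
  j=0: true
  j=1: true
  j=2: false
  j=3: true
  j=4: true
  j=5: true
  j=6: false
  j=7: true
  j=8: true
Found at j=0 → formula holds.

True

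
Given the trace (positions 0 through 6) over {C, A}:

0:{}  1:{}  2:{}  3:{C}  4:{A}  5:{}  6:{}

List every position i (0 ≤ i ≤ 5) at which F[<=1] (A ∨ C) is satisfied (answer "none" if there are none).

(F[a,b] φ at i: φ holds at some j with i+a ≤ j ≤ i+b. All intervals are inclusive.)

2, 3, 4

Evaluate at each i in [0,5]:
  i=0: ✗ (none in [0,1])
  i=1: ✗ (none in [1,2])
  i=2: ✓ (witness j=3)
  i=3: ✓ (witness j=3)
  i=4: ✓ (witness j=4)
  i=5: ✗ (none in [5,6])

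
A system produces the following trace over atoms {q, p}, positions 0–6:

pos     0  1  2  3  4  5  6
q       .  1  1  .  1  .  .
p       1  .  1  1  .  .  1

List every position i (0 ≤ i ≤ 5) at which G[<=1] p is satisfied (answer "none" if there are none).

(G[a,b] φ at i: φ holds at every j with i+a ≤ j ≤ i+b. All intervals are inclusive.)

Evaluate at each i in [0,5]:
  i=0: ✗ (fails at j=1)
  i=1: ✗ (fails at j=1)
  i=2: ✓ (all of [2,3])
  i=3: ✗ (fails at j=4)
  i=4: ✗ (fails at j=4)
  i=5: ✗ (fails at j=5)

2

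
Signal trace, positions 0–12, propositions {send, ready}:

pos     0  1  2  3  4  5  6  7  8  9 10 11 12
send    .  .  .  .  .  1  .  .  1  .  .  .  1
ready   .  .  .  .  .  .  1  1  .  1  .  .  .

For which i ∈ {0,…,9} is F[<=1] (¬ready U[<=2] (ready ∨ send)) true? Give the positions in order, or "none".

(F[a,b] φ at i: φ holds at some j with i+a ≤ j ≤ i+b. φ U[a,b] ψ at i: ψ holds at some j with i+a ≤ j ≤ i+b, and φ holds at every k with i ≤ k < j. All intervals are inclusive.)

2, 3, 4, 5, 6, 7, 8, 9

Evaluate at each i in [0,9]:
  i=0: ✗ (none in [0,1])
  i=1: ✗ (none in [1,2])
  i=2: ✓ (witness j=3)
  i=3: ✓ (witness j=3)
  i=4: ✓ (witness j=4)
  i=5: ✓ (witness j=5)
  i=6: ✓ (witness j=6)
  i=7: ✓ (witness j=7)
  i=8: ✓ (witness j=8)
  i=9: ✓ (witness j=9)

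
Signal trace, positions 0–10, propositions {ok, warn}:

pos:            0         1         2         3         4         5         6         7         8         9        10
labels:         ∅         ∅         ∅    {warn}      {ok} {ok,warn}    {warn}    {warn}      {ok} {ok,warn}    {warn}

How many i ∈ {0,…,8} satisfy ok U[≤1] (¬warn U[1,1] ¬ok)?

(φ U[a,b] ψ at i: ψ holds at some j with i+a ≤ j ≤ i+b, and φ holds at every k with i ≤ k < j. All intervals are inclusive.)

Evaluate at each i in [0,8]:
  i=0: ✓ (rhs at j=0)
  i=1: ✓ (rhs at j=1)
  i=2: ✓ (rhs at j=2)
  i=3: ✗ (no rhs in [3,4])
  i=4: ✗ (no rhs in [4,5])
  i=5: ✗ (no rhs in [5,6])
  i=6: ✗ (no rhs in [6,7])
  i=7: ✗ (no rhs in [7,8])
  i=8: ✗ (no rhs in [8,9])
Positions where it holds: {0, 1, 2} → 3.

3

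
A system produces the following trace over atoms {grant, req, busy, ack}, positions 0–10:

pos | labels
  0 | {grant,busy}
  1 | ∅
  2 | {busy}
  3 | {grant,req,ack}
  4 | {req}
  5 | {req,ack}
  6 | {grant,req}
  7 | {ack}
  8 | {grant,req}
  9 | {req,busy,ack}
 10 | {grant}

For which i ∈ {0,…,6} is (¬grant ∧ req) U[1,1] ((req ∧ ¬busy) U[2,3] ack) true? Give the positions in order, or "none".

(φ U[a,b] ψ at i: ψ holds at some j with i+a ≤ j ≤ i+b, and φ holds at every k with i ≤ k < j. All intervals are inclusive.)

4

Evaluate at each i in [0,6]:
  i=0: ✗ (no rhs in [1,1])
  i=1: ✗ (no rhs in [2,2])
  i=2: ✗ (lhs fails at k=2 before rhs at j=3)
  i=3: ✗ (lhs fails at k=3 before rhs at j=4)
  i=4: ✓ (rhs at j=5; lhs holds on [4,4])
  i=5: ✗ (no rhs in [6,6])
  i=6: ✗ (no rhs in [7,7])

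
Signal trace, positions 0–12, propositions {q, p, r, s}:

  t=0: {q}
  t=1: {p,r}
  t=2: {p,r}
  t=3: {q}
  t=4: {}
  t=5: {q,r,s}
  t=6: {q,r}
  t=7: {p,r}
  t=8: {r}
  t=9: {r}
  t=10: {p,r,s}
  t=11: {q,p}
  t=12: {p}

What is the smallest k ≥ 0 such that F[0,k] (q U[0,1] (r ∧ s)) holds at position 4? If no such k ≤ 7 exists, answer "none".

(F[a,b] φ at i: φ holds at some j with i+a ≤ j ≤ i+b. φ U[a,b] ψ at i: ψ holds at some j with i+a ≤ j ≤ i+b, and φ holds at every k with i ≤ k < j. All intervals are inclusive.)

Scan j = 4,5,… for (q U[0,1] (r ∧ s)):
  j=4: fails
  j=5: holds
First hit at j=5, so smallest k = 5-4 = 1.

1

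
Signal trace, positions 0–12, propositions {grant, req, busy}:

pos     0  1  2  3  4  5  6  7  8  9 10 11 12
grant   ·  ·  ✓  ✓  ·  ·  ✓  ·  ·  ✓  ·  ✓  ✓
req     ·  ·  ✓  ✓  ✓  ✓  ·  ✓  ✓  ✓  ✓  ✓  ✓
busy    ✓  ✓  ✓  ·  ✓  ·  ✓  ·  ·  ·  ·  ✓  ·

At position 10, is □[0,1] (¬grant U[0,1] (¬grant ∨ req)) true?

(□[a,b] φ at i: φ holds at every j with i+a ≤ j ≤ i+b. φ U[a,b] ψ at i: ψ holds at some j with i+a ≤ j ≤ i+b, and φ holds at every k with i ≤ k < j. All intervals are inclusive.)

Check (¬grant U[0,1] (¬grant ∨ req)) at every j in [10,11]:
  j=10: holds
  j=11: holds
All positions satisfy it → formula holds.

True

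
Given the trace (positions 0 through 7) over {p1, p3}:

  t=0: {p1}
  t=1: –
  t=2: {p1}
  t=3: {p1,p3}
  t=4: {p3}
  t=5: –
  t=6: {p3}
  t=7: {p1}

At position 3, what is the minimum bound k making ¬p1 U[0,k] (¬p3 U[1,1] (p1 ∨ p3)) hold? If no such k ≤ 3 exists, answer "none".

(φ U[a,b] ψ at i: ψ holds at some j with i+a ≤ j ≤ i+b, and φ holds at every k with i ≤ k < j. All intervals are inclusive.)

Need earliest j ≥ 3 with (¬p3 U[1,1] (p1 ∨ p3)), and ¬p1 at every k in [3,j-1].
  j=3: rhs fails.
  j=4: rhs fails.
  j=5: rhs holds but lhs fails at k=3.
  j=6: rhs fails.
No witness within the range → none.

none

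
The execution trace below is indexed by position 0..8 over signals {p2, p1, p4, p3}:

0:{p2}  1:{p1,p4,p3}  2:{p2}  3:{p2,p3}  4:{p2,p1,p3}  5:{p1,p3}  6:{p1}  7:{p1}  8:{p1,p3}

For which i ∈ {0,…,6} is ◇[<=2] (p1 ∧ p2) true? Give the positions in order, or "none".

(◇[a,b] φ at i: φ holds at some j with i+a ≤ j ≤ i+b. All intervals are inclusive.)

2, 3, 4

Evaluate at each i in [0,6]:
  i=0: ✗ (none in [0,2])
  i=1: ✗ (none in [1,3])
  i=2: ✓ (witness j=4)
  i=3: ✓ (witness j=4)
  i=4: ✓ (witness j=4)
  i=5: ✗ (none in [5,7])
  i=6: ✗ (none in [6,8])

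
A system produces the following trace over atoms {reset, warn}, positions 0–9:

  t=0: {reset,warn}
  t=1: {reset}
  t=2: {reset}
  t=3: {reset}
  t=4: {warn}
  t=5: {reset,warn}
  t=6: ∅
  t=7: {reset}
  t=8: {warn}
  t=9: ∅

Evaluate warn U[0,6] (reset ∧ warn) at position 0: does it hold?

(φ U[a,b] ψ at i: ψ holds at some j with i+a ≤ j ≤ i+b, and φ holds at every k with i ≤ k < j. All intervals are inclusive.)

Need some j in [0,6] with (reset ∧ warn), and warn at every k in [0,j-1].
  j=0: (reset ∧ warn) holds; no prefix to check → satisfied.

Yes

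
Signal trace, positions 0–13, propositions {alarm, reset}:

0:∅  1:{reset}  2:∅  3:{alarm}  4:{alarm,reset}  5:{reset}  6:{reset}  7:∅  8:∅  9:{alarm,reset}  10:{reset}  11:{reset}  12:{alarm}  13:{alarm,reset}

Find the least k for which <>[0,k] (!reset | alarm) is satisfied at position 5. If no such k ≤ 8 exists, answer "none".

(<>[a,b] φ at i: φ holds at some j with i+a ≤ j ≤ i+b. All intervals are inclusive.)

Scan j = 5,6,… for (!reset | alarm):
  j=5: fails
  j=6: fails
  j=7: holds
First hit at j=7, so smallest k = 7-5 = 2.

2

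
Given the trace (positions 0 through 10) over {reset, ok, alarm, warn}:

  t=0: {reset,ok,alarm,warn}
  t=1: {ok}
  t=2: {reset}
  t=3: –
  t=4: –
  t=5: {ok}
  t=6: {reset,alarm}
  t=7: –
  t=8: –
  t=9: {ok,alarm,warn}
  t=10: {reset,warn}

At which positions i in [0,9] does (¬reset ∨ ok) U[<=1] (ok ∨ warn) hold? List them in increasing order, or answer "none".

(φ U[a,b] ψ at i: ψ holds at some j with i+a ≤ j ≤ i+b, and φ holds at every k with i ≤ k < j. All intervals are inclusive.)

Evaluate at each i in [0,9]:
  i=0: ✓ (rhs at j=0)
  i=1: ✓ (rhs at j=1)
  i=2: ✗ (no rhs in [2,3])
  i=3: ✗ (no rhs in [3,4])
  i=4: ✓ (rhs at j=5; lhs holds on [4,4])
  i=5: ✓ (rhs at j=5)
  i=6: ✗ (no rhs in [6,7])
  i=7: ✗ (no rhs in [7,8])
  i=8: ✓ (rhs at j=9; lhs holds on [8,8])
  i=9: ✓ (rhs at j=9)

0, 1, 4, 5, 8, 9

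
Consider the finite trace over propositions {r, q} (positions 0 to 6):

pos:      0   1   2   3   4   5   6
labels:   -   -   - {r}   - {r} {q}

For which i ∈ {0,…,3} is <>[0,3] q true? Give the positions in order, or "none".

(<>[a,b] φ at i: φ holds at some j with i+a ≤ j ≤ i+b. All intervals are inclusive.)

Evaluate at each i in [0,3]:
  i=0: ✗ (none in [0,3])
  i=1: ✗ (none in [1,4])
  i=2: ✗ (none in [2,5])
  i=3: ✓ (witness j=6)

3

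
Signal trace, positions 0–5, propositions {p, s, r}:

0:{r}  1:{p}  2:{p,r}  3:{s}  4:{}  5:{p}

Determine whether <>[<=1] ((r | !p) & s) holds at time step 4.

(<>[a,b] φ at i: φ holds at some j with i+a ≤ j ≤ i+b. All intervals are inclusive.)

Check ((r | !p) & s) at each j in [4,5]:
  j=4: false
  j=5: false
No position in the window satisfies it → formula fails.

False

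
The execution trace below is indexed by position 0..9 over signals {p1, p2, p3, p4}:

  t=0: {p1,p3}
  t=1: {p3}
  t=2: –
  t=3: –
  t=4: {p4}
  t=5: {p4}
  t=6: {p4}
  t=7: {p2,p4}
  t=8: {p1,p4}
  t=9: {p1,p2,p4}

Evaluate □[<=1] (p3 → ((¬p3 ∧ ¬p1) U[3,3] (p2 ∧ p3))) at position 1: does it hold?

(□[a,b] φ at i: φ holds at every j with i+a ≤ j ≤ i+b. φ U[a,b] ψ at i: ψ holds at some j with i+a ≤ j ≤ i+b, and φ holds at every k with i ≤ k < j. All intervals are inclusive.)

Check (p3 → ((¬p3 ∧ ¬p1) U[3,3] (p2 ∧ p3))) at every j in [1,2]:
  j=1: antecedent true; consequent fails → ✗
  j=2: antecedent false → ✓
Fails at j=1 → formula fails.

No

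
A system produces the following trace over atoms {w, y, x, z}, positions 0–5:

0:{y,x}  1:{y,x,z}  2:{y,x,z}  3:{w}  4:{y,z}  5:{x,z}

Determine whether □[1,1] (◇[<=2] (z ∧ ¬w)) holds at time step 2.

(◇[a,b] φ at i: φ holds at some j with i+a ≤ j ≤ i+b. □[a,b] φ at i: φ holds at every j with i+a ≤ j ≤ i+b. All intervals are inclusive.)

Holds

Check ◇[<=2] (z ∧ ¬w) at every j in [3,3]:
  j=3: holds (witness at 4)
All positions satisfy it → formula holds.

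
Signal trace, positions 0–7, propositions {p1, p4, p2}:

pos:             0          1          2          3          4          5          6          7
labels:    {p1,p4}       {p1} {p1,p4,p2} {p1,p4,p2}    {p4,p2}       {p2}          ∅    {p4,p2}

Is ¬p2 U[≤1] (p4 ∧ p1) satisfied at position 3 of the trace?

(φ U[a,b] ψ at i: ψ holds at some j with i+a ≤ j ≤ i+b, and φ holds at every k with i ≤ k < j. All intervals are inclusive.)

Yes

Need some j in [3,4] with (p4 ∧ p1), and ¬p2 at every k in [3,j-1].
  j=3: (p4 ∧ p1) holds; no prefix to check → satisfied.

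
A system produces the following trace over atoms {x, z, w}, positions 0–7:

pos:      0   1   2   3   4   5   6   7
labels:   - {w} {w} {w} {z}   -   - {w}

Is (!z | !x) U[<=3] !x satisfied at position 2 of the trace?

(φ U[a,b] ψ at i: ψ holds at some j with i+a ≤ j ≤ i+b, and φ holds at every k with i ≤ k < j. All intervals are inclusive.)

Need some j in [2,5] with !x, and (!z | !x) at every k in [2,j-1].
  j=2: !x holds; no prefix to check → satisfied.

True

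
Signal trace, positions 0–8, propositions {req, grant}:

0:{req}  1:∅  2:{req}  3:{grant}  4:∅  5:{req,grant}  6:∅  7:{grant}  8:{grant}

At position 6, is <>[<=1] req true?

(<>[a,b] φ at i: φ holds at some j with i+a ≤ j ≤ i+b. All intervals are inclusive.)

No

Check req at each j in [6,7]:
  j=6: false
  j=7: false
No position in the window satisfies it → formula fails.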